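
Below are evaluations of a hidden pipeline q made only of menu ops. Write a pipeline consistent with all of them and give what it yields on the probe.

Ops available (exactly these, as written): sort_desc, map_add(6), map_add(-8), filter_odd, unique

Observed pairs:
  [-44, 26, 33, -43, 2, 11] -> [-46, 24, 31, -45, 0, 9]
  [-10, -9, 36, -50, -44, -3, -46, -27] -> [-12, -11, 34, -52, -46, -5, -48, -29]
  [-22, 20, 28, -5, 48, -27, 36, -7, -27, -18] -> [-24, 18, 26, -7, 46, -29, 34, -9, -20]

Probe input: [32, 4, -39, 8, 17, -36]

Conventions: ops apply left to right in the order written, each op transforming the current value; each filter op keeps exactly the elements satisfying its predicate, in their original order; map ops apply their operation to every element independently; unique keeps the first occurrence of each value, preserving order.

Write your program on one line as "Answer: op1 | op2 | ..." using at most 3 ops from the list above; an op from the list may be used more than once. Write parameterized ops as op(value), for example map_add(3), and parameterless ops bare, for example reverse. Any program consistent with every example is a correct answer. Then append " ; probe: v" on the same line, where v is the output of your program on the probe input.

unique | map_add(6) | map_add(-8) ; probe: [30, 2, -41, 6, 15, -38]

Check, running the answer program on each example:
  [-44, 26, 33, -43, 2, 11] -> [-44, 26, 33, -43, 2, 11] -> [-38, 32, 39, -37, 8, 17] -> [-46, 24, 31, -45, 0, 9]
  [-10, -9, 36, -50, -44, -3, -46, -27] -> [-10, -9, 36, -50, -44, -3, -46, -27] -> [-4, -3, 42, -44, -38, 3, -40, -21] -> [-12, -11, 34, -52, -46, -5, -48, -29]
  [-22, 20, 28, -5, 48, -27, 36, -7, -27, -18] -> [-22, 20, 28, -5, 48, -27, 36, -7, -18] -> [-16, 26, 34, 1, 54, -21, 42, -1, -12] -> [-24, 18, 26, -7, 46, -29, 34, -9, -20]
  probe: [32, 4, -39, 8, 17, -36] -> [32, 4, -39, 8, 17, -36] -> [38, 10, -33, 14, 23, -30] -> [30, 2, -41, 6, 15, -38]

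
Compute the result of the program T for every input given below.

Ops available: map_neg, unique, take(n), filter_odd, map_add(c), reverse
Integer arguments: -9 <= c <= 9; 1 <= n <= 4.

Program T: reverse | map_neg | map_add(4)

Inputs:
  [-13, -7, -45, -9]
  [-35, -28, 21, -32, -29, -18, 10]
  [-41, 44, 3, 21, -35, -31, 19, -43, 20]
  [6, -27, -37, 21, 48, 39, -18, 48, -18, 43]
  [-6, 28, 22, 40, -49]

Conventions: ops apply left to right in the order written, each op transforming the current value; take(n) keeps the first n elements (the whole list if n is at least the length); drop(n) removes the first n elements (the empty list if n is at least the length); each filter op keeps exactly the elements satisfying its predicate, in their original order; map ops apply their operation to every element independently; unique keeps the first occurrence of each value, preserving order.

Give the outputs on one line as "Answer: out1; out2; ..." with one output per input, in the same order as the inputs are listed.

[13, 49, 11, 17]; [-6, 22, 33, 36, -17, 32, 39]; [-16, 47, -15, 35, 39, -17, 1, -40, 45]; [-39, 22, -44, 22, -35, -44, -17, 41, 31, -2]; [53, -36, -18, -24, 10]

Execution, op by op:
  [-13, -7, -45, -9] -> [-9, -45, -7, -13] -> [9, 45, 7, 13] -> [13, 49, 11, 17]
  [-35, -28, 21, -32, -29, -18, 10] -> [10, -18, -29, -32, 21, -28, -35] -> [-10, 18, 29, 32, -21, 28, 35] -> [-6, 22, 33, 36, -17, 32, 39]
  [-41, 44, 3, 21, -35, -31, 19, -43, 20] -> [20, -43, 19, -31, -35, 21, 3, 44, -41] -> [-20, 43, -19, 31, 35, -21, -3, -44, 41] -> [-16, 47, -15, 35, 39, -17, 1, -40, 45]
  [6, -27, -37, 21, 48, 39, -18, 48, -18, 43] -> [43, -18, 48, -18, 39, 48, 21, -37, -27, 6] -> [-43, 18, -48, 18, -39, -48, -21, 37, 27, -6] -> [-39, 22, -44, 22, -35, -44, -17, 41, 31, -2]
  [-6, 28, 22, 40, -49] -> [-49, 40, 22, 28, -6] -> [49, -40, -22, -28, 6] -> [53, -36, -18, -24, 10]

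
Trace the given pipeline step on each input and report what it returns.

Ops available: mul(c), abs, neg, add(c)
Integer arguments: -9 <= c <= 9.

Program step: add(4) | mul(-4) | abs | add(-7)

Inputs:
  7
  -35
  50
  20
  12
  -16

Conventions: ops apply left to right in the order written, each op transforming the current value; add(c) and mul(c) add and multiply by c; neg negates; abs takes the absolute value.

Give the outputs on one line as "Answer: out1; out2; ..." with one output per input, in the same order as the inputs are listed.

Execution, op by op:
  7 -> 11 -> -44 -> 44 -> 37
  -35 -> -31 -> 124 -> 124 -> 117
  50 -> 54 -> -216 -> 216 -> 209
  20 -> 24 -> -96 -> 96 -> 89
  12 -> 16 -> -64 -> 64 -> 57
  -16 -> -12 -> 48 -> 48 -> 41

37; 117; 209; 89; 57; 41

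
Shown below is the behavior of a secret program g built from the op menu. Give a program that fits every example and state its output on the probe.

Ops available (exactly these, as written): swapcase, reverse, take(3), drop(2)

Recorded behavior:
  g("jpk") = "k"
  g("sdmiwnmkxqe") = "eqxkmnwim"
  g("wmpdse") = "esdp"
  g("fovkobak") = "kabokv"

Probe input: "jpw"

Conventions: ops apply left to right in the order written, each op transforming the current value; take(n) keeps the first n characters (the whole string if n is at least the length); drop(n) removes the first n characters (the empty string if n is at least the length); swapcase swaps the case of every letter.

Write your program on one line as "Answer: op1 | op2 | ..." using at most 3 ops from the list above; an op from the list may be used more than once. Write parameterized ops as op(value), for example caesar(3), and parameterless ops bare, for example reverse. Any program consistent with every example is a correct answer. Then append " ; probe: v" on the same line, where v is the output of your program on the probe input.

drop(2) | reverse ; probe: "w"

Check, running the answer program on each example:
  "jpk" -> "k" -> "k"
  "sdmiwnmkxqe" -> "miwnmkxqe" -> "eqxkmnwim"
  "wmpdse" -> "pdse" -> "esdp"
  "fovkobak" -> "vkobak" -> "kabokv"
  probe: "jpw" -> "w" -> "w"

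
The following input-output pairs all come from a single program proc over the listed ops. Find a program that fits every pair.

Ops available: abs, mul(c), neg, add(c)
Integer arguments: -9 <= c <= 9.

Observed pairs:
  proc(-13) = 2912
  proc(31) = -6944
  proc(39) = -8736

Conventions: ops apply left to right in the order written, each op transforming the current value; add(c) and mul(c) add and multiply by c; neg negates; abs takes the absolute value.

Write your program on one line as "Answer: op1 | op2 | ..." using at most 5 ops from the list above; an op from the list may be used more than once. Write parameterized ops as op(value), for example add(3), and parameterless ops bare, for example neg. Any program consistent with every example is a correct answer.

mul(4) | mul(2) | neg | mul(-7) | mul(-4)

Check, running the answer program on each example:
  -13 -> -52 -> -104 -> 104 -> -728 -> 2912
  31 -> 124 -> 248 -> -248 -> 1736 -> -6944
  39 -> 156 -> 312 -> -312 -> 2184 -> -8736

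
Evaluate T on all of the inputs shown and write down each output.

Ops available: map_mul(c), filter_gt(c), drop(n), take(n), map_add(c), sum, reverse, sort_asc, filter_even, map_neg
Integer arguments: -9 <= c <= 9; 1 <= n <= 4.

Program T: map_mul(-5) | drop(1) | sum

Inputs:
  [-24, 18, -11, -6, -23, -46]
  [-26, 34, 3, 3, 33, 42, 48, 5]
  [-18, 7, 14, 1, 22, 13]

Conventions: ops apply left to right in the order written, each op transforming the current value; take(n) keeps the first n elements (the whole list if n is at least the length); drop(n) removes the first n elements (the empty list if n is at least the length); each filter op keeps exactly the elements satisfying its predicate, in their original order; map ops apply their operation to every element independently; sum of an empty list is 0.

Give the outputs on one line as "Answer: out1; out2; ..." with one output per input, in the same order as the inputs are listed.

340; -840; -285

Execution, op by op:
  [-24, 18, -11, -6, -23, -46] -> [120, -90, 55, 30, 115, 230] -> [-90, 55, 30, 115, 230] -> 340
  [-26, 34, 3, 3, 33, 42, 48, 5] -> [130, -170, -15, -15, -165, -210, -240, -25] -> [-170, -15, -15, -165, -210, -240, -25] -> -840
  [-18, 7, 14, 1, 22, 13] -> [90, -35, -70, -5, -110, -65] -> [-35, -70, -5, -110, -65] -> -285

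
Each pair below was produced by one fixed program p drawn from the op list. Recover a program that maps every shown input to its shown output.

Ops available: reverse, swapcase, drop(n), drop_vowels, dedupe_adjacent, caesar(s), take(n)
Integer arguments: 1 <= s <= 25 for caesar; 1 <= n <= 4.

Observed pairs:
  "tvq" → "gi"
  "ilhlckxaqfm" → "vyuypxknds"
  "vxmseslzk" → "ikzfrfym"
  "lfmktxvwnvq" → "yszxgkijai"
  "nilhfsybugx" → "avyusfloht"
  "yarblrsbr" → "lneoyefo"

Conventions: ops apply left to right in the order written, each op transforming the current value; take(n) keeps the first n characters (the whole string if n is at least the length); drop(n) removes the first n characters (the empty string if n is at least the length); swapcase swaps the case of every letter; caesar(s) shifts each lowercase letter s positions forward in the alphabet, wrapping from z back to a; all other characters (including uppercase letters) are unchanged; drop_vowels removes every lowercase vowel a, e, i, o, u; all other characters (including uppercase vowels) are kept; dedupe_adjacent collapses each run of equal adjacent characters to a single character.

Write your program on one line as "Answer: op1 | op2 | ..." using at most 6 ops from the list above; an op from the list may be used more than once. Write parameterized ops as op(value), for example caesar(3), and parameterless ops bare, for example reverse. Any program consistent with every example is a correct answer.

reverse | swapcase | drop(1) | swapcase | caesar(13) | reverse

Check, running the answer program on each example:
  "tvq" -> "qvt" -> "QVT" -> "VT" -> "vt" -> "ig" -> "gi"
  "ilhlckxaqfm" -> "mfqaxkclhli" -> "MFQAXKCLHLI" -> "FQAXKCLHLI" -> "fqaxkclhli" -> "sdnkxpyuyv" -> "vyuypxknds"
  "vxmseslzk" -> "kzlsesmxv" -> "KZLSESMXV" -> "ZLSESMXV" -> "zlsesmxv" -> "myfrfzki" -> "ikzfrfym"
  "lfmktxvwnvq" -> "qvnwvxtkmfl" -> "QVNWVXTKMFL" -> "VNWVXTKMFL" -> "vnwvxtkmfl" -> "iajikgxzsy" -> "yszxgkijai"
  "nilhfsybugx" -> "xgubysfhlin" -> "XGUBYSFHLIN" -> "GUBYSFHLIN" -> "gubysfhlin" -> "tholfsuyva" -> "avyusfloht"
  "yarblrsbr" -> "rbsrlbray" -> "RBSRLBRAY" -> "BSRLBRAY" -> "bsrlbray" -> "ofeyoenl" -> "lneoyefo"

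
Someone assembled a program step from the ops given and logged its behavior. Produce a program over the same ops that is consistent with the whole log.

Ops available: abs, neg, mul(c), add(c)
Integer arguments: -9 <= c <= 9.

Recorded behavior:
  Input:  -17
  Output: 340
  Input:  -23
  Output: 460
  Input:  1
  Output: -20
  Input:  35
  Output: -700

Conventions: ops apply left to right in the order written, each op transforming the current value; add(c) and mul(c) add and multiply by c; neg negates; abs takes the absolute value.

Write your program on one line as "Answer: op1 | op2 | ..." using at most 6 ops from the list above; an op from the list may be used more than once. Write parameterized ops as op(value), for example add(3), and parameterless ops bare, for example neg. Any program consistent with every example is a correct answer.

neg | mul(-5) | neg | mul(-4) | mul(-1)

Check, running the answer program on each example:
  -17 -> 17 -> -85 -> 85 -> -340 -> 340
  -23 -> 23 -> -115 -> 115 -> -460 -> 460
  1 -> -1 -> 5 -> -5 -> 20 -> -20
  35 -> -35 -> 175 -> -175 -> 700 -> -700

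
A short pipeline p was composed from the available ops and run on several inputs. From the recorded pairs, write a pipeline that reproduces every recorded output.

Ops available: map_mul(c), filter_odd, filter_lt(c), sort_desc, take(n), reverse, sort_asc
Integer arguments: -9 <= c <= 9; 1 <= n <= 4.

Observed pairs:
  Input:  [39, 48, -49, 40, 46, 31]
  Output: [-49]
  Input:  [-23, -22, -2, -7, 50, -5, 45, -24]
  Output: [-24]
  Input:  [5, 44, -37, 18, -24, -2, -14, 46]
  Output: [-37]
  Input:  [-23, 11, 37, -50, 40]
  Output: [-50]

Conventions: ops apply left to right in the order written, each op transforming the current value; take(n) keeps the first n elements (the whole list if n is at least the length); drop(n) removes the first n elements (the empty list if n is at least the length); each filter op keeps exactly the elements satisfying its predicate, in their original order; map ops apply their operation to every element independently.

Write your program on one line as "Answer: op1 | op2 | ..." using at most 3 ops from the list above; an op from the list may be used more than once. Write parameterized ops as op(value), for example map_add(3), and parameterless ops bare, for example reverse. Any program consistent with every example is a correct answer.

sort_asc | filter_lt(7) | take(1)

Check, running the answer program on each example:
  [39, 48, -49, 40, 46, 31] -> [-49, 31, 39, 40, 46, 48] -> [-49] -> [-49]
  [-23, -22, -2, -7, 50, -5, 45, -24] -> [-24, -23, -22, -7, -5, -2, 45, 50] -> [-24, -23, -22, -7, -5, -2] -> [-24]
  [5, 44, -37, 18, -24, -2, -14, 46] -> [-37, -24, -14, -2, 5, 18, 44, 46] -> [-37, -24, -14, -2, 5] -> [-37]
  [-23, 11, 37, -50, 40] -> [-50, -23, 11, 37, 40] -> [-50, -23] -> [-50]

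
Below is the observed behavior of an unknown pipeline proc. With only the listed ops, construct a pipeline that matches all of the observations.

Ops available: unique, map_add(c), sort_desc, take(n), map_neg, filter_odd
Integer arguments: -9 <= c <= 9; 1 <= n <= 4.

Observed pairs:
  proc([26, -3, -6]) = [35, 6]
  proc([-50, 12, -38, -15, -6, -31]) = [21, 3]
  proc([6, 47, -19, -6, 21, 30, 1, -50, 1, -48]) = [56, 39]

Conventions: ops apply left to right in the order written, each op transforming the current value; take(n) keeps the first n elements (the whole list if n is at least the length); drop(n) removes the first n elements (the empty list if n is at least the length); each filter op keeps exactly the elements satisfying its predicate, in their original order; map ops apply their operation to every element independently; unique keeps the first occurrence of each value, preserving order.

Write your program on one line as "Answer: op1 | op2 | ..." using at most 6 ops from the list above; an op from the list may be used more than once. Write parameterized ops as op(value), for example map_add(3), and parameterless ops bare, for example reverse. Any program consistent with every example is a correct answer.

unique | map_add(4) | sort_desc | take(2) | map_add(5)

Check, running the answer program on each example:
  [26, -3, -6] -> [26, -3, -6] -> [30, 1, -2] -> [30, 1, -2] -> [30, 1] -> [35, 6]
  [-50, 12, -38, -15, -6, -31] -> [-50, 12, -38, -15, -6, -31] -> [-46, 16, -34, -11, -2, -27] -> [16, -2, -11, -27, -34, -46] -> [16, -2] -> [21, 3]
  [6, 47, -19, -6, 21, 30, 1, -50, 1, -48] -> [6, 47, -19, -6, 21, 30, 1, -50, -48] -> [10, 51, -15, -2, 25, 34, 5, -46, -44] -> [51, 34, 25, 10, 5, -2, -15, -44, -46] -> [51, 34] -> [56, 39]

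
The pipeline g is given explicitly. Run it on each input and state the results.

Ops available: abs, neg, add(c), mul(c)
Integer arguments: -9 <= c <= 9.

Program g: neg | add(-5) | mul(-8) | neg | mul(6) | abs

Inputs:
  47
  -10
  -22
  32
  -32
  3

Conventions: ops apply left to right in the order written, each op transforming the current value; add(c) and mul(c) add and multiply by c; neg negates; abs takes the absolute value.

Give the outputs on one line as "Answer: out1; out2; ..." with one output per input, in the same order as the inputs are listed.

2496; 240; 816; 1776; 1296; 384

Execution, op by op:
  47 -> -47 -> -52 -> 416 -> -416 -> -2496 -> 2496
  -10 -> 10 -> 5 -> -40 -> 40 -> 240 -> 240
  -22 -> 22 -> 17 -> -136 -> 136 -> 816 -> 816
  32 -> -32 -> -37 -> 296 -> -296 -> -1776 -> 1776
  -32 -> 32 -> 27 -> -216 -> 216 -> 1296 -> 1296
  3 -> -3 -> -8 -> 64 -> -64 -> -384 -> 384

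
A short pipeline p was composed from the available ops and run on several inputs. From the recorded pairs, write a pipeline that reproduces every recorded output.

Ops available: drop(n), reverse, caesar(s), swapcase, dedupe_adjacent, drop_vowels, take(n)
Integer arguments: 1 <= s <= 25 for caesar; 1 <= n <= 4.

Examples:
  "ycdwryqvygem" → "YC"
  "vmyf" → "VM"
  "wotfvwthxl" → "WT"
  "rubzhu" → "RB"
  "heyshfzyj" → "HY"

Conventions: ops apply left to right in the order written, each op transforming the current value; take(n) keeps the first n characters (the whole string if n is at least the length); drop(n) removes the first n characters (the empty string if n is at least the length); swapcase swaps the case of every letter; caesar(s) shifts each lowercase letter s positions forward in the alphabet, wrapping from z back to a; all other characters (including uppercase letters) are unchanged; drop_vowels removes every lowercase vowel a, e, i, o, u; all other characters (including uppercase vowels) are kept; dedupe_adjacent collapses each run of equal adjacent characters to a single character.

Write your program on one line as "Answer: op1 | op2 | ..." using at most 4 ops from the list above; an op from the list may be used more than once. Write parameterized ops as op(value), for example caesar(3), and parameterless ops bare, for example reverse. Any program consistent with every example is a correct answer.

drop_vowels | swapcase | take(2)

Check, running the answer program on each example:
  "ycdwryqvygem" -> "ycdwryqvygm" -> "YCDWRYQVYGM" -> "YC"
  "vmyf" -> "vmyf" -> "VMYF" -> "VM"
  "wotfvwthxl" -> "wtfvwthxl" -> "WTFVWTHXL" -> "WT"
  "rubzhu" -> "rbzh" -> "RBZH" -> "RB"
  "heyshfzyj" -> "hyshfzyj" -> "HYSHFZYJ" -> "HY"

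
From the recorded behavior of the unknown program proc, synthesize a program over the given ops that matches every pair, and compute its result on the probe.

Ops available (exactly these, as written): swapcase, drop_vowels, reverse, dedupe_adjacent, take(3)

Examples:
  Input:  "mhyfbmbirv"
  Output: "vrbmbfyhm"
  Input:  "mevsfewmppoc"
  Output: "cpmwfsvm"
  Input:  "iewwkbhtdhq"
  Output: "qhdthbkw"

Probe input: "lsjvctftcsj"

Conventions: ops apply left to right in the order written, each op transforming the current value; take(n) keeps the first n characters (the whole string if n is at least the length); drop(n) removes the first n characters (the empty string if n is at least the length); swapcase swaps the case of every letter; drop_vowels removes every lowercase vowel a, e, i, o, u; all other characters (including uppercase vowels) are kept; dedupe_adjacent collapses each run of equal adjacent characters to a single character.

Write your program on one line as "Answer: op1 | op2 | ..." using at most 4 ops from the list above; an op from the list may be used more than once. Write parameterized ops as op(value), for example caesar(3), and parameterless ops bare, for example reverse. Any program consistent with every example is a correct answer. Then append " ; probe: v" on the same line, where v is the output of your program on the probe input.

dedupe_adjacent | drop_vowels | reverse ; probe: "jsctftcvjsl"

Check, running the answer program on each example:
  "mhyfbmbirv" -> "mhyfbmbirv" -> "mhyfbmbrv" -> "vrbmbfyhm"
  "mevsfewmppoc" -> "mevsfewmpoc" -> "mvsfwmpc" -> "cpmwfsvm"
  "iewwkbhtdhq" -> "iewkbhtdhq" -> "wkbhtdhq" -> "qhdthbkw"
  probe: "lsjvctftcsj" -> "lsjvctftcsj" -> "lsjvctftcsj" -> "jsctftcvjsl"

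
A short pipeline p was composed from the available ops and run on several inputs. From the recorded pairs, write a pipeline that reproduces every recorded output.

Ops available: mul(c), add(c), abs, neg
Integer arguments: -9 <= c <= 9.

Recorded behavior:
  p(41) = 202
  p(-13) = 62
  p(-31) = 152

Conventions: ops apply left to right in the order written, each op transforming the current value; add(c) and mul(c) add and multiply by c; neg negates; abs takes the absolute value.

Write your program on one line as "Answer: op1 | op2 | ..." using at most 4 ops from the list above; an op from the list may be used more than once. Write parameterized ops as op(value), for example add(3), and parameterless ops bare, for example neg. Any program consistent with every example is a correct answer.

mul(-5) | abs | add(-3)

Check, running the answer program on each example:
  41 -> -205 -> 205 -> 202
  -13 -> 65 -> 65 -> 62
  -31 -> 155 -> 155 -> 152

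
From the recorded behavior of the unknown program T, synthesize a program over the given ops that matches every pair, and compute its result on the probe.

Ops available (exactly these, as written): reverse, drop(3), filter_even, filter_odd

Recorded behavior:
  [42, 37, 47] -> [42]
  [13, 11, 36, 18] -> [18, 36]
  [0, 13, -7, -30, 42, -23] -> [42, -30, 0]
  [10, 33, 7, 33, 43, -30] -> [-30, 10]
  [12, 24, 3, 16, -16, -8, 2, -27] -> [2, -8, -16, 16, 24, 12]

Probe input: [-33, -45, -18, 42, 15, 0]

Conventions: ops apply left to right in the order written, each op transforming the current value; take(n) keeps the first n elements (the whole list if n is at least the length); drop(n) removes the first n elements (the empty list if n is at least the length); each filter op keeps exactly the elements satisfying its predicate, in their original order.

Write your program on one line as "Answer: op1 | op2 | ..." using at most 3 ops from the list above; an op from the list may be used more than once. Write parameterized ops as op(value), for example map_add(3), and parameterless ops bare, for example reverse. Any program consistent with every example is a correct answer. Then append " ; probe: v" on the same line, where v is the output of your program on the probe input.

reverse | filter_even ; probe: [0, 42, -18]

Check, running the answer program on each example:
  [42, 37, 47] -> [47, 37, 42] -> [42]
  [13, 11, 36, 18] -> [18, 36, 11, 13] -> [18, 36]
  [0, 13, -7, -30, 42, -23] -> [-23, 42, -30, -7, 13, 0] -> [42, -30, 0]
  [10, 33, 7, 33, 43, -30] -> [-30, 43, 33, 7, 33, 10] -> [-30, 10]
  [12, 24, 3, 16, -16, -8, 2, -27] -> [-27, 2, -8, -16, 16, 3, 24, 12] -> [2, -8, -16, 16, 24, 12]
  probe: [-33, -45, -18, 42, 15, 0] -> [0, 15, 42, -18, -45, -33] -> [0, 42, -18]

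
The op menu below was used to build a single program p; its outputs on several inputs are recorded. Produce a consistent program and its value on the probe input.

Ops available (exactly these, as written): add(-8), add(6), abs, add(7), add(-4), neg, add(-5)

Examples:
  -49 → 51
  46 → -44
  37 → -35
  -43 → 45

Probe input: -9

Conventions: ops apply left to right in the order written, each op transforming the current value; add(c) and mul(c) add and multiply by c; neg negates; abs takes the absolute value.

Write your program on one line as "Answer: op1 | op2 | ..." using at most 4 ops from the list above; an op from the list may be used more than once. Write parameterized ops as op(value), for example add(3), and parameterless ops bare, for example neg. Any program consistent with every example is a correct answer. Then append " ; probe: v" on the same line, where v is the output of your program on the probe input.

neg | add(6) | add(-4) ; probe: 11

Check, running the answer program on each example:
  -49 -> 49 -> 55 -> 51
  46 -> -46 -> -40 -> -44
  37 -> -37 -> -31 -> -35
  -43 -> 43 -> 49 -> 45
  probe: -9 -> 9 -> 15 -> 11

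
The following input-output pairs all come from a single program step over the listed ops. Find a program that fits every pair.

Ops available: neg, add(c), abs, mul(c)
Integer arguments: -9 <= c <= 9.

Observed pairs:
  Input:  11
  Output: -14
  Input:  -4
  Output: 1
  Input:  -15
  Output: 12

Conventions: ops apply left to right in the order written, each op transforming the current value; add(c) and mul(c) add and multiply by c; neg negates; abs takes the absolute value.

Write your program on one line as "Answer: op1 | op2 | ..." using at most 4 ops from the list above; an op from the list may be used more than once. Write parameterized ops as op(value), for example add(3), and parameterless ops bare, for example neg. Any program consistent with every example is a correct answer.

add(-5) | add(8) | neg

Check, running the answer program on each example:
  11 -> 6 -> 14 -> -14
  -4 -> -9 -> -1 -> 1
  -15 -> -20 -> -12 -> 12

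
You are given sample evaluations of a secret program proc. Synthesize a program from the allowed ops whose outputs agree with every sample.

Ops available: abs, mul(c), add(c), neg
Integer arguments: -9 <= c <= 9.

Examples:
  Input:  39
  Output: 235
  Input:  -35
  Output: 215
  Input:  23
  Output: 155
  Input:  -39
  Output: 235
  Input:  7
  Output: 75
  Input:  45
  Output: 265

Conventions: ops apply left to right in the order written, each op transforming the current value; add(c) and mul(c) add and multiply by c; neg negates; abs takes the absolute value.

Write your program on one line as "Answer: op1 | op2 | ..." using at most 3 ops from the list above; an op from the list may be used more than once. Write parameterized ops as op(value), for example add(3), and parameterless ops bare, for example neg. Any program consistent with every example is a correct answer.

abs | add(8) | mul(5)

Check, running the answer program on each example:
  39 -> 39 -> 47 -> 235
  -35 -> 35 -> 43 -> 215
  23 -> 23 -> 31 -> 155
  -39 -> 39 -> 47 -> 235
  7 -> 7 -> 15 -> 75
  45 -> 45 -> 53 -> 265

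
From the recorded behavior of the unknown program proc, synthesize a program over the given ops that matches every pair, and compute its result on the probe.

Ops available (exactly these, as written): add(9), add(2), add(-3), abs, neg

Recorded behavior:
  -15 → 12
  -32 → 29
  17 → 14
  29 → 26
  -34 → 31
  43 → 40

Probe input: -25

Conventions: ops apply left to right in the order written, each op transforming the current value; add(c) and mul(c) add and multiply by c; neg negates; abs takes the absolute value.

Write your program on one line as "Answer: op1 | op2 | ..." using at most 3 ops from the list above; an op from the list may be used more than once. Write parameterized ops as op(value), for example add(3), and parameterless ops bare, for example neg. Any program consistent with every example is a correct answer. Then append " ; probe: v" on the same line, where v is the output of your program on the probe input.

neg | abs | add(-3) ; probe: 22

Check, running the answer program on each example:
  -15 -> 15 -> 15 -> 12
  -32 -> 32 -> 32 -> 29
  17 -> -17 -> 17 -> 14
  29 -> -29 -> 29 -> 26
  -34 -> 34 -> 34 -> 31
  43 -> -43 -> 43 -> 40
  probe: -25 -> 25 -> 25 -> 22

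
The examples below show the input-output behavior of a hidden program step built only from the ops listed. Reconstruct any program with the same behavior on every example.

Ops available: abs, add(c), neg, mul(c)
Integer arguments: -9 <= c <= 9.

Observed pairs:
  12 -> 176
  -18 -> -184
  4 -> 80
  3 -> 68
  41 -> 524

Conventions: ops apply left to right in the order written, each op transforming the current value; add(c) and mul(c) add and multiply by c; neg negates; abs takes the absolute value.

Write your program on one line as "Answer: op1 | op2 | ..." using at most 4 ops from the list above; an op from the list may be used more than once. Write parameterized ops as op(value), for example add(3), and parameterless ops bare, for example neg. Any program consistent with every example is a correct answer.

mul(3) | add(8) | mul(-4) | neg

Check, running the answer program on each example:
  12 -> 36 -> 44 -> -176 -> 176
  -18 -> -54 -> -46 -> 184 -> -184
  4 -> 12 -> 20 -> -80 -> 80
  3 -> 9 -> 17 -> -68 -> 68
  41 -> 123 -> 131 -> -524 -> 524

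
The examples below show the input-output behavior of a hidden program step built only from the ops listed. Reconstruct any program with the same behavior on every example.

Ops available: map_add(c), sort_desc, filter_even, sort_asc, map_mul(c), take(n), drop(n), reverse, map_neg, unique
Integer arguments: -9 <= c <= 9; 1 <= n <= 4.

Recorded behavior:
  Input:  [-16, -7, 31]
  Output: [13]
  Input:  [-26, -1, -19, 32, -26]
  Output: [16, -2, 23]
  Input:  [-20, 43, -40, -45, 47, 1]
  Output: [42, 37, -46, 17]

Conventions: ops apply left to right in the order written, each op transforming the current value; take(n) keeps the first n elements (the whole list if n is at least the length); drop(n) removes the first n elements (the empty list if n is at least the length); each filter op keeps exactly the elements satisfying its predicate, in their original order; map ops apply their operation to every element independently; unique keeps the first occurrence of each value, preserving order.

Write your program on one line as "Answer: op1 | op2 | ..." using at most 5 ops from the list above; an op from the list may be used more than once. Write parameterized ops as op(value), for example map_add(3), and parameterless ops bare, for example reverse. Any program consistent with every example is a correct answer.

reverse | map_neg | drop(2) | map_add(-3)

Check, running the answer program on each example:
  [-16, -7, 31] -> [31, -7, -16] -> [-31, 7, 16] -> [16] -> [13]
  [-26, -1, -19, 32, -26] -> [-26, 32, -19, -1, -26] -> [26, -32, 19, 1, 26] -> [19, 1, 26] -> [16, -2, 23]
  [-20, 43, -40, -45, 47, 1] -> [1, 47, -45, -40, 43, -20] -> [-1, -47, 45, 40, -43, 20] -> [45, 40, -43, 20] -> [42, 37, -46, 17]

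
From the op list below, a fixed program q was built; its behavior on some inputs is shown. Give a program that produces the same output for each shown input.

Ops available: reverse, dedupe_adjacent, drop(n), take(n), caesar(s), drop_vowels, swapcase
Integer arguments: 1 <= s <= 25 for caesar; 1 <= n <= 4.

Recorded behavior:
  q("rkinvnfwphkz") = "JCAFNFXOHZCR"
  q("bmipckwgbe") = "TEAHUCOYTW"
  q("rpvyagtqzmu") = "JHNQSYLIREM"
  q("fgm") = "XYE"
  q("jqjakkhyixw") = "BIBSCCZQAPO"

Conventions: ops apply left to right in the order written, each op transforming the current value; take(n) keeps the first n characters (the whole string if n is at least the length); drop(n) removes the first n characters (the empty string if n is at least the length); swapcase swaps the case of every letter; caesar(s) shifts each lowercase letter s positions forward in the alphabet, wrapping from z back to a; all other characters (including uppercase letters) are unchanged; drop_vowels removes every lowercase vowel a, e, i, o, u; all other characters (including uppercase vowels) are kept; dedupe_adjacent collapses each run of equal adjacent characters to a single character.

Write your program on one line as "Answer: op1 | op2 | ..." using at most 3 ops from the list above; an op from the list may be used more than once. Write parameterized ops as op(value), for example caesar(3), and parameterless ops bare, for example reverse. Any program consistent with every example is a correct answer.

caesar(18) | swapcase

Check, running the answer program on each example:
  "rkinvnfwphkz" -> "jcafnfxohzcr" -> "JCAFNFXOHZCR"
  "bmipckwgbe" -> "teahucoytw" -> "TEAHUCOYTW"
  "rpvyagtqzmu" -> "jhnqsylirem" -> "JHNQSYLIREM"
  "fgm" -> "xye" -> "XYE"
  "jqjakkhyixw" -> "bibscczqapo" -> "BIBSCCZQAPO"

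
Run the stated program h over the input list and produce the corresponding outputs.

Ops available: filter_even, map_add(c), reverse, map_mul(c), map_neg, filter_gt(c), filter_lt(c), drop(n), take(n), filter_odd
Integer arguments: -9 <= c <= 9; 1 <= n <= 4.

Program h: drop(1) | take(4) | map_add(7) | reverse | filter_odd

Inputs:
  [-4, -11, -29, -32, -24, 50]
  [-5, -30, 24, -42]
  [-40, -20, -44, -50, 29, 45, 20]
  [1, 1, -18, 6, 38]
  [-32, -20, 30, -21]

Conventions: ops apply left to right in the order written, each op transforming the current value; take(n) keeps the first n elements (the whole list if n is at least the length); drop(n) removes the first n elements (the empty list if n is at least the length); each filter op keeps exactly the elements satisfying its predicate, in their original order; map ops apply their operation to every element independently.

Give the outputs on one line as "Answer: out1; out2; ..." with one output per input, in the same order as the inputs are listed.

Execution, op by op:
  [-4, -11, -29, -32, -24, 50] -> [-11, -29, -32, -24, 50] -> [-11, -29, -32, -24] -> [-4, -22, -25, -17] -> [-17, -25, -22, -4] -> [-17, -25]
  [-5, -30, 24, -42] -> [-30, 24, -42] -> [-30, 24, -42] -> [-23, 31, -35] -> [-35, 31, -23] -> [-35, 31, -23]
  [-40, -20, -44, -50, 29, 45, 20] -> [-20, -44, -50, 29, 45, 20] -> [-20, -44, -50, 29] -> [-13, -37, -43, 36] -> [36, -43, -37, -13] -> [-43, -37, -13]
  [1, 1, -18, 6, 38] -> [1, -18, 6, 38] -> [1, -18, 6, 38] -> [8, -11, 13, 45] -> [45, 13, -11, 8] -> [45, 13, -11]
  [-32, -20, 30, -21] -> [-20, 30, -21] -> [-20, 30, -21] -> [-13, 37, -14] -> [-14, 37, -13] -> [37, -13]

[-17, -25]; [-35, 31, -23]; [-43, -37, -13]; [45, 13, -11]; [37, -13]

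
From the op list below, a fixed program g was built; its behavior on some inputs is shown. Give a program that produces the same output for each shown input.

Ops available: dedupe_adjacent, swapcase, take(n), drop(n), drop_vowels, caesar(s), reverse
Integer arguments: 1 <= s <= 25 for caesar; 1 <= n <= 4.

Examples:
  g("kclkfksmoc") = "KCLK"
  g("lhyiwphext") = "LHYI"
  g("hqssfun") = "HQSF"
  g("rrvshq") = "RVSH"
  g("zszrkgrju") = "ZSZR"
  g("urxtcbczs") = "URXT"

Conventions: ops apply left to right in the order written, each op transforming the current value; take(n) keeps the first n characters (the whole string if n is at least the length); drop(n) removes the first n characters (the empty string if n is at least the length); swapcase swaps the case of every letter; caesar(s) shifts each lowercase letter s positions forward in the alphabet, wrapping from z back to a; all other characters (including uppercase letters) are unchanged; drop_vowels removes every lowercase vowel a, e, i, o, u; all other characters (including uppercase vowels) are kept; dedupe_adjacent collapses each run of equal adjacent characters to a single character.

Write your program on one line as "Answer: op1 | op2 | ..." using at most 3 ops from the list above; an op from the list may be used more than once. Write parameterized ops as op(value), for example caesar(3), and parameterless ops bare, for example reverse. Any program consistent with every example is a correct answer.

dedupe_adjacent | take(4) | swapcase

Check, running the answer program on each example:
  "kclkfksmoc" -> "kclkfksmoc" -> "kclk" -> "KCLK"
  "lhyiwphext" -> "lhyiwphext" -> "lhyi" -> "LHYI"
  "hqssfun" -> "hqsfun" -> "hqsf" -> "HQSF"
  "rrvshq" -> "rvshq" -> "rvsh" -> "RVSH"
  "zszrkgrju" -> "zszrkgrju" -> "zszr" -> "ZSZR"
  "urxtcbczs" -> "urxtcbczs" -> "urxt" -> "URXT"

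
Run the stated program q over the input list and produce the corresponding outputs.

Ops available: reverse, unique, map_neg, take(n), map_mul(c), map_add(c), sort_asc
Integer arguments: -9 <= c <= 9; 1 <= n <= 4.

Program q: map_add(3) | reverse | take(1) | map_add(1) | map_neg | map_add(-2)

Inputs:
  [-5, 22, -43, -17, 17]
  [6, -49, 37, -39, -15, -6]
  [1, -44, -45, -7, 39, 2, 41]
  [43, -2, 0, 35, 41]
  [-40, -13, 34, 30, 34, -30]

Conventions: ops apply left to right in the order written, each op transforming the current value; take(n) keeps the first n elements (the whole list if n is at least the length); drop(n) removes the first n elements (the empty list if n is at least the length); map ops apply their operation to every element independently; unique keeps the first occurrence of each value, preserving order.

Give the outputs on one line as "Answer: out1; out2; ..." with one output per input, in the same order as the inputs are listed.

Execution, op by op:
  [-5, 22, -43, -17, 17] -> [-2, 25, -40, -14, 20] -> [20, -14, -40, 25, -2] -> [20] -> [21] -> [-21] -> [-23]
  [6, -49, 37, -39, -15, -6] -> [9, -46, 40, -36, -12, -3] -> [-3, -12, -36, 40, -46, 9] -> [-3] -> [-2] -> [2] -> [0]
  [1, -44, -45, -7, 39, 2, 41] -> [4, -41, -42, -4, 42, 5, 44] -> [44, 5, 42, -4, -42, -41, 4] -> [44] -> [45] -> [-45] -> [-47]
  [43, -2, 0, 35, 41] -> [46, 1, 3, 38, 44] -> [44, 38, 3, 1, 46] -> [44] -> [45] -> [-45] -> [-47]
  [-40, -13, 34, 30, 34, -30] -> [-37, -10, 37, 33, 37, -27] -> [-27, 37, 33, 37, -10, -37] -> [-27] -> [-26] -> [26] -> [24]

[-23]; [0]; [-47]; [-47]; [24]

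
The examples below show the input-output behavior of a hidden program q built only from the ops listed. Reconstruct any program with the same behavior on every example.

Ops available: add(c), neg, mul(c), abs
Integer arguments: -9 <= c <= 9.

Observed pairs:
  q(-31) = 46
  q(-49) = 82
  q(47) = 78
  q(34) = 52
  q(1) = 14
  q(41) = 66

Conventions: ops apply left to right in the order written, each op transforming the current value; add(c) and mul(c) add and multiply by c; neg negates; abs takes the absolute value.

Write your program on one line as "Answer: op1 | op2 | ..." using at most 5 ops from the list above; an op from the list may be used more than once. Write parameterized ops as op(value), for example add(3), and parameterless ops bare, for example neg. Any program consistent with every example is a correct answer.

abs | add(-8) | abs | neg | mul(-2)

Check, running the answer program on each example:
  -31 -> 31 -> 23 -> 23 -> -23 -> 46
  -49 -> 49 -> 41 -> 41 -> -41 -> 82
  47 -> 47 -> 39 -> 39 -> -39 -> 78
  34 -> 34 -> 26 -> 26 -> -26 -> 52
  1 -> 1 -> -7 -> 7 -> -7 -> 14
  41 -> 41 -> 33 -> 33 -> -33 -> 66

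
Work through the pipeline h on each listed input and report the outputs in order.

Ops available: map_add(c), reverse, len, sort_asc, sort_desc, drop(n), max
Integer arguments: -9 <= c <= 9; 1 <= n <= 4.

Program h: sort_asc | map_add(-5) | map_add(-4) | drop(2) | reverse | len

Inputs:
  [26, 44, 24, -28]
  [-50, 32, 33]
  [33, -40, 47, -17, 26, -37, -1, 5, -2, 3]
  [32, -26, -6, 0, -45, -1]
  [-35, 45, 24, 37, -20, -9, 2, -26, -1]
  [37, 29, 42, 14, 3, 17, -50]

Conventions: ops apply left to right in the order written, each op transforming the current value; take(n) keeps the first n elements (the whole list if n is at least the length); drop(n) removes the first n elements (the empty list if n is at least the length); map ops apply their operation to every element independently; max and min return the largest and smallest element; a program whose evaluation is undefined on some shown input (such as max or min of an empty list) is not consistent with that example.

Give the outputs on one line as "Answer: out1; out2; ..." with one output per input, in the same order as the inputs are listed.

2; 1; 8; 4; 7; 5

Execution, op by op:
  [26, 44, 24, -28] -> [-28, 24, 26, 44] -> [-33, 19, 21, 39] -> [-37, 15, 17, 35] -> [17, 35] -> [35, 17] -> 2
  [-50, 32, 33] -> [-50, 32, 33] -> [-55, 27, 28] -> [-59, 23, 24] -> [24] -> [24] -> 1
  [33, -40, 47, -17, 26, -37, -1, 5, -2, 3] -> [-40, -37, -17, -2, -1, 3, 5, 26, 33, 47] -> [-45, -42, -22, -7, -6, -2, 0, 21, 28, 42] -> [-49, -46, -26, -11, -10, -6, -4, 17, 24, 38] -> [-26, -11, -10, -6, -4, 17, 24, 38] -> [38, 24, 17, -4, -6, -10, -11, -26] -> 8
  [32, -26, -6, 0, -45, -1] -> [-45, -26, -6, -1, 0, 32] -> [-50, -31, -11, -6, -5, 27] -> [-54, -35, -15, -10, -9, 23] -> [-15, -10, -9, 23] -> [23, -9, -10, -15] -> 4
  [-35, 45, 24, 37, -20, -9, 2, -26, -1] -> [-35, -26, -20, -9, -1, 2, 24, 37, 45] -> [-40, -31, -25, -14, -6, -3, 19, 32, 40] -> [-44, -35, -29, -18, -10, -7, 15, 28, 36] -> [-29, -18, -10, -7, 15, 28, 36] -> [36, 28, 15, -7, -10, -18, -29] -> 7
  [37, 29, 42, 14, 3, 17, -50] -> [-50, 3, 14, 17, 29, 37, 42] -> [-55, -2, 9, 12, 24, 32, 37] -> [-59, -6, 5, 8, 20, 28, 33] -> [5, 8, 20, 28, 33] -> [33, 28, 20, 8, 5] -> 5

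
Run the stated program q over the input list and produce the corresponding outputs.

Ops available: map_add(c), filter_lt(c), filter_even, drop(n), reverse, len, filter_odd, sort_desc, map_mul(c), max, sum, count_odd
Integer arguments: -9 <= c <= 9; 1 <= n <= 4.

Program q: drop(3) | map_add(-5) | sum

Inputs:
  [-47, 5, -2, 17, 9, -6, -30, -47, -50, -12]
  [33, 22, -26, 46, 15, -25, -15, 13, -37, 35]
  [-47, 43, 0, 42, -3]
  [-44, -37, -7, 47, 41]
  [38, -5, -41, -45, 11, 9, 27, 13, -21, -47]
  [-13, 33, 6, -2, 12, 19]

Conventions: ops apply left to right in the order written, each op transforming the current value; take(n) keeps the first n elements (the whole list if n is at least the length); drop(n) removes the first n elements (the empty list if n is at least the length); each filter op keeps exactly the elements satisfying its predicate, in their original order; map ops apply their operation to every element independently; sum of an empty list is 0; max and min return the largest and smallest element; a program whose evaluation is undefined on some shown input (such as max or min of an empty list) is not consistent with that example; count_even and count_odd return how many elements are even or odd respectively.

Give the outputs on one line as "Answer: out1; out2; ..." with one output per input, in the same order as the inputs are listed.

-154; -3; 29; 78; -88; 14

Execution, op by op:
  [-47, 5, -2, 17, 9, -6, -30, -47, -50, -12] -> [17, 9, -6, -30, -47, -50, -12] -> [12, 4, -11, -35, -52, -55, -17] -> -154
  [33, 22, -26, 46, 15, -25, -15, 13, -37, 35] -> [46, 15, -25, -15, 13, -37, 35] -> [41, 10, -30, -20, 8, -42, 30] -> -3
  [-47, 43, 0, 42, -3] -> [42, -3] -> [37, -8] -> 29
  [-44, -37, -7, 47, 41] -> [47, 41] -> [42, 36] -> 78
  [38, -5, -41, -45, 11, 9, 27, 13, -21, -47] -> [-45, 11, 9, 27, 13, -21, -47] -> [-50, 6, 4, 22, 8, -26, -52] -> -88
  [-13, 33, 6, -2, 12, 19] -> [-2, 12, 19] -> [-7, 7, 14] -> 14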